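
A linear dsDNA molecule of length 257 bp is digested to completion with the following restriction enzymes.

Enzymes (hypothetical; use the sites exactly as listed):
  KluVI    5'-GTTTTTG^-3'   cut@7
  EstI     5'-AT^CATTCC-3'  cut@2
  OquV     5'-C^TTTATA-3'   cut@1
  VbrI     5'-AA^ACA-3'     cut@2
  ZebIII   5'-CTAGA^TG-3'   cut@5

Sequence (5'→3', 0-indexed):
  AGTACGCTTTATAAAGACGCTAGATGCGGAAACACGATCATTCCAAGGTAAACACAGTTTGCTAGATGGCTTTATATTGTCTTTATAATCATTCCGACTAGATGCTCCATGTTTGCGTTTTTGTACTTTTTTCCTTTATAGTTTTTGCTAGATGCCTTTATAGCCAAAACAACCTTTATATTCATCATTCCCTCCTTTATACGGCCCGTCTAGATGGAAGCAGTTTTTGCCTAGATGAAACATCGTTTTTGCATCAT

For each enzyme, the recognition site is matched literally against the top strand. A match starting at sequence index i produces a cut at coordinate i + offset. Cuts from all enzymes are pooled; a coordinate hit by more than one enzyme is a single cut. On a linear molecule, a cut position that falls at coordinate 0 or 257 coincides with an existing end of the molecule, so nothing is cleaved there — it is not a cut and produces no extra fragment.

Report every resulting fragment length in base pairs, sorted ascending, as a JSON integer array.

Site scan:
  KluVI GTTTTTG/7: at [116, 140, 222, 244] ⇒ [123, 147, 229, 251]
  EstI ATCATTCC/2: at [36, 87, 183] ⇒ [38, 89, 185]
  OquV CTTTATA/1: at [6, 69, 80, 133, 155, 173, 194] ⇒ [7, 70, 81, 134, 156, 174, 195]
  VbrI AAACA/2: at [29, 49, 166, 237] ⇒ [31, 51, 168, 239]
  ZebIII CTAGATG/5: at [19, 61, 97, 147, 209, 230] ⇒ [24, 66, 102, 152, 214, 235]

All cut coordinates (distinct, sorted): [7, 24, 31, 38, 51, 66, 70, 81, 89, 102, 123, 134, 147, 152, 156, 168, 174, 185, 195, 214, 229, 235, 239, 251]

Fragment lengths:
  [0,7): 7 bp
  [7,24): 17 bp
  [24,31): 7 bp
  [31,38): 7 bp
  [38,51): 13 bp
  [51,66): 15 bp
  [66,70): 4 bp
  [70,81): 11 bp
  [81,89): 8 bp
  [89,102): 13 bp
  [102,123): 21 bp
  [123,134): 11 bp
  [134,147): 13 bp
  [147,152): 5 bp
  [152,156): 4 bp
  [156,168): 12 bp
  [168,174): 6 bp
  [174,185): 11 bp
  [185,195): 10 bp
  [195,214): 19 bp
  [214,229): 15 bp
  [229,235): 6 bp
  [235,239): 4 bp
  [239,251): 12 bp
  [251,257): 6 bp

[4,4,4,5,6,6,6,7,7,7,8,10,11,11,11,12,12,13,13,13,15,15,17,19,21]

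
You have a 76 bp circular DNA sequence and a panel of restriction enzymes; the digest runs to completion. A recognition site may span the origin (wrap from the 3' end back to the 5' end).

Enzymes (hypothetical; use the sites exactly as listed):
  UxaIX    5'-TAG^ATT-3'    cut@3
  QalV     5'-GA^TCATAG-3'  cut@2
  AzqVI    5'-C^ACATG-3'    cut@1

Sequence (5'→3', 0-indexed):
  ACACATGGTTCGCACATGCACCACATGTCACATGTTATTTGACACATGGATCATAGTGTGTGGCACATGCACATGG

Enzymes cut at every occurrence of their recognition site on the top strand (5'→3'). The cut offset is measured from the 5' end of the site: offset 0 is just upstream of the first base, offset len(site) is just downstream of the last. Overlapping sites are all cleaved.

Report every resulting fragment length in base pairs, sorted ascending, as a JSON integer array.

[6,7,7,8,9,11,14,14]

Scan for sites:
  UxaIX (TAGATT, off=3): no sites
  QalV GATCATAG/2: at [48] ⇒ [50]
  AzqVI CACATG/1: at [1, 12, 21, 28, 42, 63, 69] ⇒ [2, 13, 22, 29, 43, 64, 70]

Pooled cuts: [2, 13, 22, 29, 43, 50, 64, 70]

Fragment lengths:
  2→13: 11 bp
  13→22: 9 bp
  22→29: 7 bp
  29→43: 14 bp
  43→50: 7 bp
  50→64: 14 bp
  64→70: 6 bp
  70→2 (wrap): 76-70+2 = 8 bp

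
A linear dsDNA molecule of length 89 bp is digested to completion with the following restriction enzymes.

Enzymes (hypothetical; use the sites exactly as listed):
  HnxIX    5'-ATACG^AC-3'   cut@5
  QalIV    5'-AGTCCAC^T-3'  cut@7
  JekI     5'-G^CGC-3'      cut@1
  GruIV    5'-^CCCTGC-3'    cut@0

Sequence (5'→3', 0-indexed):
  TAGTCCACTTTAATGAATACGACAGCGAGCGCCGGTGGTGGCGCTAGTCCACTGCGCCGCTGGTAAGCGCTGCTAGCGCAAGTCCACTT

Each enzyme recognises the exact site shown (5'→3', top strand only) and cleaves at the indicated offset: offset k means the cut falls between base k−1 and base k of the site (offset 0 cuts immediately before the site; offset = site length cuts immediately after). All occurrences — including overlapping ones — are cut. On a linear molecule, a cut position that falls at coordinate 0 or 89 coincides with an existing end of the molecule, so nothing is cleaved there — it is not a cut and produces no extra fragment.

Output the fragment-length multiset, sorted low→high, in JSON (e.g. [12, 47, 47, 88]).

[2,2,8,8,9,11,11,12,13,13]

Site scan:
  HnxIX (ATACGAC, off=5): starts [16] → cuts [21]
  QalIV (AGTCCACT, off=7): starts [1, 45, 80] → cuts [8, 52, 87]
  JekI (GCGC, off=1): starts [28, 40, 53, 66, 75] → cuts [29, 41, 54, 67, 76]
  GruIV (CCCTGC, off=0): no sites

Pooled cuts: [8, 21, 29, 41, 52, 54, 67, 76, 87]

Fragments:
  [0,8): 8 bp
  [8,21): 13 bp
  [21,29): 8 bp
  [29,41): 12 bp
  [41,52): 11 bp
  [52,54): 2 bp
  [54,67): 13 bp
  [67,76): 9 bp
  [76,87): 11 bp
  [87,89): 2 bp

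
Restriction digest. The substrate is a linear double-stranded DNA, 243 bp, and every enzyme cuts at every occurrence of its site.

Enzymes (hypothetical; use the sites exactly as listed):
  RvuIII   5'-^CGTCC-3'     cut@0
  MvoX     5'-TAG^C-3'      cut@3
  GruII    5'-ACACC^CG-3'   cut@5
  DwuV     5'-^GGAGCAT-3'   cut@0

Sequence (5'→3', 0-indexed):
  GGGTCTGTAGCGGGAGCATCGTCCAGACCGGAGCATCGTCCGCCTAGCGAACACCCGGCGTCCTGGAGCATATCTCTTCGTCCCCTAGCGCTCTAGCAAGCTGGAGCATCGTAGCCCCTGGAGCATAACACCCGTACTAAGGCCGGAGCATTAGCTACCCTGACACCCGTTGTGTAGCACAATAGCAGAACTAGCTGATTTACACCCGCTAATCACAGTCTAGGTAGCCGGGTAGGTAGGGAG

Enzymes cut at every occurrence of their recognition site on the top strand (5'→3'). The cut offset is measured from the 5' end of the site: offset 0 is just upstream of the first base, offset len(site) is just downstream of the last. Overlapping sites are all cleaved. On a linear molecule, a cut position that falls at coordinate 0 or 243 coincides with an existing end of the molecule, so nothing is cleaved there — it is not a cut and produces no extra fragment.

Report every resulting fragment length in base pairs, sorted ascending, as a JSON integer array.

[2,3,5,6,6,7,7,8,8,8,9,10,10,10,10,10,11,12,12,12,13,13,14,16,21]

Site scan:
  RvuIII CGTCC/0: at [19, 36, 58, 78] ⇒ [19, 36, 58, 78]
  MvoX TAGC/3: at [7, 44, 85, 93, 111, 151, 174, 182, 191, 224] ⇒ [10, 47, 88, 96, 114, 154, 177, 185, 194, 227]
  GruII ACACCCG/5: at [50, 127, 162, 201] ⇒ [55, 132, 167, 206]
  DwuV GGAGCAT/0: at [12, 29, 64, 102, 119, 144] ⇒ [12, 29, 64, 102, 119, 144]

Pooled cuts: [10, 12, 19, 29, 36, 47, 55, 58, 64, 78, 88, 96, 102, 114, 119, 132, 144, 154, 167, 177, 185, 194, 206, 227]

Fragment lengths:
  [0,10): 10 bp
  [10,12): 2 bp
  [12,19): 7 bp
  [19,29): 10 bp
  [29,36): 7 bp
  [36,47): 11 bp
  [47,55): 8 bp
  [55,58): 3 bp
  [58,64): 6 bp
  [64,78): 14 bp
  [78,88): 10 bp
  [88,96): 8 bp
  [96,102): 6 bp
  [102,114): 12 bp
  [114,119): 5 bp
  [119,132): 13 bp
  [132,144): 12 bp
  [144,154): 10 bp
  [154,167): 13 bp
  [167,177): 10 bp
  [177,185): 8 bp
  [185,194): 9 bp
  [194,206): 12 bp
  [206,227): 21 bp
  [227,243): 16 bp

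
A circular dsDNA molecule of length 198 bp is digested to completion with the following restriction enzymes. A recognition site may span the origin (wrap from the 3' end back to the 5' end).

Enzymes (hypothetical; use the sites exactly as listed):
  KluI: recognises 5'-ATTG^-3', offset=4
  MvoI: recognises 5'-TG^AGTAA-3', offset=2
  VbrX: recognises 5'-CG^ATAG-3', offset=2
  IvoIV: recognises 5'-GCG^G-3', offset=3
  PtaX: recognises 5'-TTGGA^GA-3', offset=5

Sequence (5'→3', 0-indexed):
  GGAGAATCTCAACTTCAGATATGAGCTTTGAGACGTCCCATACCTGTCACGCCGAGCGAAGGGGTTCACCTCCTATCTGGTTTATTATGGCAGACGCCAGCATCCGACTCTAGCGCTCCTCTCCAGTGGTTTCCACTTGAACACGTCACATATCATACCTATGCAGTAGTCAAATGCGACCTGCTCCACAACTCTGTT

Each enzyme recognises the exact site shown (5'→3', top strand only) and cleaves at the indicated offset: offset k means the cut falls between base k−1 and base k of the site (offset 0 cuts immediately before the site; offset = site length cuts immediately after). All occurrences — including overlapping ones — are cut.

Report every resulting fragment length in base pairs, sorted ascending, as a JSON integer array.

[198]

Per-enzyme occurrences:
  KluI (ATTG, off=4): no sites
  MvoI (TGAGTAA, off=2): no sites
  VbrX (CGATAG, off=2): no sites
  IvoIV (GCGG, off=3): no sites
  PtaX (TTGGAGA, off=5): starts [196] → cuts [3]

Pooled cuts: [3]

Fragment lengths:
  3→3 (wrap): 198-3+3 = 198 bp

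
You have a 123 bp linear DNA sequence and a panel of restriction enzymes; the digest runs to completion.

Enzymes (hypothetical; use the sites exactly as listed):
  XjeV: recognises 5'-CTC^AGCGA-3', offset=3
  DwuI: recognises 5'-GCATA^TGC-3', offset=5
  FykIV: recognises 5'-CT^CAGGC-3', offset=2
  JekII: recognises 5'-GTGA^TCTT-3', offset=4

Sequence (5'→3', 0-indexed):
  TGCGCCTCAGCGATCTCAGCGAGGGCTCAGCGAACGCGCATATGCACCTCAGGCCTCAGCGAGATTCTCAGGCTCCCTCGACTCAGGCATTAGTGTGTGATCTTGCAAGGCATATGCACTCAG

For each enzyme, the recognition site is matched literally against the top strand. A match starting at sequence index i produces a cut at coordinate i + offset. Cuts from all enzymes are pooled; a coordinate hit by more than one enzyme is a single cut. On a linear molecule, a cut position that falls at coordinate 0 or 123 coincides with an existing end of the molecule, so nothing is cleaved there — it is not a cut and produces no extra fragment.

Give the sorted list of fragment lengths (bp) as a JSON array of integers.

[7,8,8,9,9,11,11,14,14,15,17]

Site scan:
  XjeV (CTCAGCGA, off=3): starts [5, 14, 25, 54] → cuts [8, 17, 28, 57]
  DwuI (GCATATGC, off=5): starts [37, 109] → cuts [42, 114]
  FykIV (CTCAGGC, off=2): starts [47, 66, 81] → cuts [49, 68, 83]
  JekII (GTGATCTT, off=4): starts [96] → cuts [100]

All cut coordinates (distinct, sorted): [8, 17, 28, 42, 49, 57, 68, 83, 100, 114]

Fragment lengths:
  [0,8): 8 bp
  [8,17): 9 bp
  [17,28): 11 bp
  [28,42): 14 bp
  [42,49): 7 bp
  [49,57): 8 bp
  [57,68): 11 bp
  [68,83): 15 bp
  [83,100): 17 bp
  [100,114): 14 bp
  [114,123): 9 bp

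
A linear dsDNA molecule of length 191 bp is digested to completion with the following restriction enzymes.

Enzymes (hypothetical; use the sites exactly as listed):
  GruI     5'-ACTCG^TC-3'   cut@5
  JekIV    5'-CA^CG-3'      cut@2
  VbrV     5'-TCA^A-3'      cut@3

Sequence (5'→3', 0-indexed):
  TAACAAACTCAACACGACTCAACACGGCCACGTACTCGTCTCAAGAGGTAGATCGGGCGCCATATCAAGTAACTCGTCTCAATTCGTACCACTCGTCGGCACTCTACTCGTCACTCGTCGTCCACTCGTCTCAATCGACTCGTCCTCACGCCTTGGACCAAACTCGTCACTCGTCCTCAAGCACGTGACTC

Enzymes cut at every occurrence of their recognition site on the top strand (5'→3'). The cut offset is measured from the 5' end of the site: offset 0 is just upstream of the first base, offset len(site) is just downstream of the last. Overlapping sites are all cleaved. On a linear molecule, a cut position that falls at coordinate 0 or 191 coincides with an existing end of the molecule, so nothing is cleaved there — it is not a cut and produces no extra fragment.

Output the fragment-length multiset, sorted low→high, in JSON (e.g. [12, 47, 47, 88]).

Per-enzyme occurrences:
  GruI (ACTCGTC, off=5): starts [33, 71, 90, 105, 112, 123, 137, 161, 168] → cuts [38, 76, 95, 110, 117, 128, 142, 166, 173]
  JekIV (CACG, off=2): starts [12, 22, 28, 146, 181] → cuts [14, 24, 30, 148, 183]
  VbrV (TCAA, off=3): starts [8, 18, 40, 64, 78, 130, 176] → cuts [11, 21, 43, 67, 81, 133, 179]

All cut coordinates (distinct, sorted): [11, 14, 21, 24, 30, 38, 43, 67, 76, 81, 95, 110, 117, 128, 133, 142, 148, 166, 173, 179, 183]

Fragments:
  [0,11): 11 bp
  [11,14): 3 bp
  [14,21): 7 bp
  [21,24): 3 bp
  [24,30): 6 bp
  [30,38): 8 bp
  [38,43): 5 bp
  [43,67): 24 bp
  [67,76): 9 bp
  [76,81): 5 bp
  [81,95): 14 bp
  [95,110): 15 bp
  [110,117): 7 bp
  [117,128): 11 bp
  [128,133): 5 bp
  [133,142): 9 bp
  [142,148): 6 bp
  [148,166): 18 bp
  [166,173): 7 bp
  [173,179): 6 bp
  [179,183): 4 bp
  [183,191): 8 bp

[3,3,4,5,5,5,6,6,6,7,7,7,8,8,9,9,11,11,14,15,18,24]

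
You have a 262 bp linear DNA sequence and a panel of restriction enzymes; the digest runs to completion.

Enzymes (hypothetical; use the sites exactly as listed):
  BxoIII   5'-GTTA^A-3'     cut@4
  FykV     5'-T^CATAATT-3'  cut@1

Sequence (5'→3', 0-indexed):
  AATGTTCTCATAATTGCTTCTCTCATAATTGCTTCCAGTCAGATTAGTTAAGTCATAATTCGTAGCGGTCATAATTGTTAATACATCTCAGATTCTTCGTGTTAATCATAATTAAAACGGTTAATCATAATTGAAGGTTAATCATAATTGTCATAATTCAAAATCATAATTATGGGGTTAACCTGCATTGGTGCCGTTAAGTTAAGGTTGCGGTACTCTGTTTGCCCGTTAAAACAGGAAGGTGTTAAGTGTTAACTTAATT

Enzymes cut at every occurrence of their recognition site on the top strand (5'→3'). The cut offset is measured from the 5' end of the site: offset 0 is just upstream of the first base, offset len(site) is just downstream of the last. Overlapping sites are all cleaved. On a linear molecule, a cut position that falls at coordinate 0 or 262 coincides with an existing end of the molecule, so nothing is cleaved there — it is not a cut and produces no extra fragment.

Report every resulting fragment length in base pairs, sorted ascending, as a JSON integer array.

Per-enzyme occurrences:
  BxoIII (GTTAA, off=4): starts [46, 76, 100, 119, 136, 176, 195, 200, 227, 243, 250] → cuts [50, 80, 104, 123, 140, 180, 199, 204, 231, 247, 254]
  FykV (TCATAATT, off=1): starts [7, 22, 52, 68, 105, 124, 141, 150, 163] → cuts [8, 23, 53, 69, 106, 125, 142, 151, 164]

Pooled cuts: [8, 23, 50, 53, 69, 80, 104, 106, 123, 125, 140, 142, 151, 164, 180, 199, 204, 231, 247, 254]

Fragments:
  [0,8): 8 bp
  [8,23): 15 bp
  [23,50): 27 bp
  [50,53): 3 bp
  [53,69): 16 bp
  [69,80): 11 bp
  [80,104): 24 bp
  [104,106): 2 bp
  [106,123): 17 bp
  [123,125): 2 bp
  [125,140): 15 bp
  [140,142): 2 bp
  [142,151): 9 bp
  [151,164): 13 bp
  [164,180): 16 bp
  [180,199): 19 bp
  [199,204): 5 bp
  [204,231): 27 bp
  [231,247): 16 bp
  [247,254): 7 bp
  [254,262): 8 bp

[2,2,2,3,5,7,8,8,9,11,13,15,15,16,16,16,17,19,24,27,27]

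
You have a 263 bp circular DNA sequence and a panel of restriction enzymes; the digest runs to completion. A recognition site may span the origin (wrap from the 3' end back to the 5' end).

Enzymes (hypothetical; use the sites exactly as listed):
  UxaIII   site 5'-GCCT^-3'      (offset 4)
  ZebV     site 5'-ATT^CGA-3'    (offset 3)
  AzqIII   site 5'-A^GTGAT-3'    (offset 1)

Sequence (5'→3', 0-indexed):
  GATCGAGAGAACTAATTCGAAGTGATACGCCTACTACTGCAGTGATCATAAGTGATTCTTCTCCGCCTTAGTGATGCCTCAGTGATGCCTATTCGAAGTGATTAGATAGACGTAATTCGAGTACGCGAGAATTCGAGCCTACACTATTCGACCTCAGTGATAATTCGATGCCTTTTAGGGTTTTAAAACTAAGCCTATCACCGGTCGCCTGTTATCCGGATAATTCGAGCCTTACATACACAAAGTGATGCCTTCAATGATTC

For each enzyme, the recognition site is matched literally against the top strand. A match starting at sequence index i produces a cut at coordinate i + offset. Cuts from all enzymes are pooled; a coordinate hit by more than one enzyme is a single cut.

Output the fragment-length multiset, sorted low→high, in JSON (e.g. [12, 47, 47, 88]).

[2,2,3,4,4,7,7,8,8,8,9,9,9,9,9,9,10,11,12,14,15,16,17,18,20,23]

Site scan:
  UxaIII (GCCT, off=4): starts [28, 64, 75, 86, 136, 169, 192, 206, 228, 249] → cuts [32, 68, 79, 90, 140, 173, 196, 210, 232, 253]
  ZebV (ATTCGA, off=3): starts [14, 90, 114, 130, 145, 162, 222, 259] → cuts [17, 93, 117, 133, 148, 165, 225, 262]
  AzqIII (AGTGAT, off=1): starts [20, 40, 50, 69, 80, 96, 155, 243] → cuts [21, 41, 51, 70, 81, 97, 156, 244]

All cut coordinates (distinct, sorted): [17, 21, 32, 41, 51, 68, 70, 79, 81, 90, 93, 97, 117, 133, 140, 148, 156, 165, 173, 196, 210, 225, 232, 244, 253, 262]

Fragments:
  17→21: 4 bp
  21→32: 11 bp
  32→41: 9 bp
  41→51: 10 bp
  51→68: 17 bp
  68→70: 2 bp
  70→79: 9 bp
  79→81: 2 bp
  81→90: 9 bp
  90→93: 3 bp
  93→97: 4 bp
  97→117: 20 bp
  117→133: 16 bp
  133→140: 7 bp
  140→148: 8 bp
  148→156: 8 bp
  156→165: 9 bp
  165→173: 8 bp
  173→196: 23 bp
  196→210: 14 bp
  210→225: 15 bp
  225→232: 7 bp
  232→244: 12 bp
  244→253: 9 bp
  253→262: 9 bp
  262→17 (wrap): 263-262+17 = 18 bp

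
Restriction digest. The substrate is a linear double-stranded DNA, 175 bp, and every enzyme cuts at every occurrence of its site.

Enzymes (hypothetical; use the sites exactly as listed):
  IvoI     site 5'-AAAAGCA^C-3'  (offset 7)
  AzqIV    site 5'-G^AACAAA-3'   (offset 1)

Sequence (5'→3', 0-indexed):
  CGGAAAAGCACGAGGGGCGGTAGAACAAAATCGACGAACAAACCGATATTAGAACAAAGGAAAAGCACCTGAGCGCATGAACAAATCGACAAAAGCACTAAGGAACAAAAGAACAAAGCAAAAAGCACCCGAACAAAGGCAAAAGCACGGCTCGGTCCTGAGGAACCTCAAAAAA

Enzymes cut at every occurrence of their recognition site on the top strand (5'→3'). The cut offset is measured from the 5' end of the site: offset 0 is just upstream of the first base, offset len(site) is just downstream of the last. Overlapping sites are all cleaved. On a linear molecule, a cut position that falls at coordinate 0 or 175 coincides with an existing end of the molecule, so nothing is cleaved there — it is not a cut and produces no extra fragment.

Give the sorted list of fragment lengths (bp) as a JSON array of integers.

[4,6,8,10,12,13,13,15,16,16,16,18,28]

Site scan:
  IvoI AAAAGCAC/7: at [3, 60, 90, 120, 140] ⇒ [10, 67, 97, 127, 147]
  AzqIV GAACAAA/1: at [22, 35, 51, 78, 102, 110, 130] ⇒ [23, 36, 52, 79, 103, 111, 131]

Pooled cuts: [10, 23, 36, 52, 67, 79, 97, 103, 111, 127, 131, 147]

Fragments:
  [0,10): 10 bp
  [10,23): 13 bp
  [23,36): 13 bp
  [36,52): 16 bp
  [52,67): 15 bp
  [67,79): 12 bp
  [79,97): 18 bp
  [97,103): 6 bp
  [103,111): 8 bp
  [111,127): 16 bp
  [127,131): 4 bp
  [131,147): 16 bp
  [147,175): 28 bp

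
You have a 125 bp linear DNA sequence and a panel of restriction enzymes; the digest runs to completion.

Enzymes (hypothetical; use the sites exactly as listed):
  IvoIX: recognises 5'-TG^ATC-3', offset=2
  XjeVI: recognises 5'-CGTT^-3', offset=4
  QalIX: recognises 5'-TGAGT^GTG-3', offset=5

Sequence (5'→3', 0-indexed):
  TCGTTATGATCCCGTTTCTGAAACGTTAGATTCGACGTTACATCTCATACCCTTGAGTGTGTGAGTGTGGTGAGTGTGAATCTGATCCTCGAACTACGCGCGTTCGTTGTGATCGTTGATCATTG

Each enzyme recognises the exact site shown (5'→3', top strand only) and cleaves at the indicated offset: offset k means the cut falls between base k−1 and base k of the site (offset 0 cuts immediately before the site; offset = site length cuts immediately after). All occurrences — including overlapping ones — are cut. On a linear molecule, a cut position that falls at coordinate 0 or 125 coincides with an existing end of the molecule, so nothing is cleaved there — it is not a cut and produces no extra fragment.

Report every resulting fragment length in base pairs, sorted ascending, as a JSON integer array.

Per-enzyme occurrences:
  IvoIX TGATC/2: at [6, 82, 109, 116] ⇒ [8, 84, 111, 118]
  XjeVI CGTT/4: at [1, 12, 23, 35, 100, 104, 113] ⇒ [5, 16, 27, 39, 104, 108, 117]
  QalIX TGAGTGTG/5: at [53, 61, 70] ⇒ [58, 66, 75]

All cut coordinates (distinct, sorted): [5, 8, 16, 27, 39, 58, 66, 75, 84, 104, 108, 111, 117, 118]

Fragments:
  [0,5): 5 bp
  [5,8): 3 bp
  [8,16): 8 bp
  [16,27): 11 bp
  [27,39): 12 bp
  [39,58): 19 bp
  [58,66): 8 bp
  [66,75): 9 bp
  [75,84): 9 bp
  [84,104): 20 bp
  [104,108): 4 bp
  [108,111): 3 bp
  [111,117): 6 bp
  [117,118): 1 bp
  [118,125): 7 bp

[1,3,3,4,5,6,7,8,8,9,9,11,12,19,20]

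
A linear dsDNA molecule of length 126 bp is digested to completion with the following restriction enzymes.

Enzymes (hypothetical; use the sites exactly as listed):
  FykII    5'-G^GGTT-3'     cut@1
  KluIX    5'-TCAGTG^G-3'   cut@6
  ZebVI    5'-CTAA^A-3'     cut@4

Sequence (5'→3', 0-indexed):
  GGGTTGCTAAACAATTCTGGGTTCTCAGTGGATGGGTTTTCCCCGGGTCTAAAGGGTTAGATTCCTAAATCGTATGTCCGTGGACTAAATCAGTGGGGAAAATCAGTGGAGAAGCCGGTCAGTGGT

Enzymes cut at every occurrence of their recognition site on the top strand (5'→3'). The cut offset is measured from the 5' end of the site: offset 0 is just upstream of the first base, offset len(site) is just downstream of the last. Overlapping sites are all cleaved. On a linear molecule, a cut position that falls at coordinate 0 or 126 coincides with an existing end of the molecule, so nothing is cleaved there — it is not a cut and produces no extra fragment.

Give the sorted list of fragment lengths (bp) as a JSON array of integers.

Site scan:
  FykII GGGTT/1: at [0, 18, 33, 53] ⇒ [1, 19, 34, 54]
  KluIX TCAGTGG/6: at [24, 89, 102, 118] ⇒ [30, 95, 108, 124]
  ZebVI CTAAA/4: at [6, 48, 64, 84] ⇒ [10, 52, 68, 88]

All cut coordinates (distinct, sorted): [1, 10, 19, 30, 34, 52, 54, 68, 88, 95, 108, 124]

Fragment lengths:
  [0,1): 1 bp
  [1,10): 9 bp
  [10,19): 9 bp
  [19,30): 11 bp
  [30,34): 4 bp
  [34,52): 18 bp
  [52,54): 2 bp
  [54,68): 14 bp
  [68,88): 20 bp
  [88,95): 7 bp
  [95,108): 13 bp
  [108,124): 16 bp
  [124,126): 2 bp

[1,2,2,4,7,9,9,11,13,14,16,18,20]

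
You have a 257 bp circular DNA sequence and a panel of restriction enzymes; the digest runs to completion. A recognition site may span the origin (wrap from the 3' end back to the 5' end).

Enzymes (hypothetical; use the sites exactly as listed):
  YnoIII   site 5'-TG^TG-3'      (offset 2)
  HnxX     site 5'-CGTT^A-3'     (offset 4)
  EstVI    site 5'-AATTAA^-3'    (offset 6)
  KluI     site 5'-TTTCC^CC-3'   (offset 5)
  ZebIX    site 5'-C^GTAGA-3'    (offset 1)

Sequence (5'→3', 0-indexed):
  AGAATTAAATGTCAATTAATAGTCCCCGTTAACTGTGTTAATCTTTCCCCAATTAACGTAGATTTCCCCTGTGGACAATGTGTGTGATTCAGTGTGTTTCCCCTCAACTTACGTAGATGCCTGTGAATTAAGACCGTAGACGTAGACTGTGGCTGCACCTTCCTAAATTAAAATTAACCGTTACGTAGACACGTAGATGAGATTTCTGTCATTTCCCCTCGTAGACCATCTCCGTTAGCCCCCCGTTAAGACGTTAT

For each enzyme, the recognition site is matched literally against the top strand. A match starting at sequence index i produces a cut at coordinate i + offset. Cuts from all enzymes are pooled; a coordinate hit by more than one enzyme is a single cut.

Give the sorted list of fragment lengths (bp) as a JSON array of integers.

[1,2,2,2,4,4,4,5,5,6,6,7,8,8,8,8,8,9,10,10,10,11,11,11,11,11,13,16,22,24]

Site scan:
  YnoIII (TGTG, off=2): starts [33, 69, 78, 80, 82, 92, 121, 147] → cuts [35, 71, 80, 82, 84, 94, 123, 149]
  HnxX (CGTTA, off=4): starts [26, 178, 232, 243, 251] → cuts [30, 182, 236, 247, 255]
  EstVI (AATTAA, off=6): starts [2, 13, 50, 125, 165, 171] → cuts [8, 19, 56, 131, 171, 177]
  KluI (TTTCCCC, off=5): starts [43, 62, 96, 211] → cuts [48, 67, 101, 216]
  ZebIX (CGTAGA, off=1): starts [56, 111, 134, 140, 183, 191, 219] → cuts [57, 112, 135, 141, 184, 192, 220]

Pooled cuts: [8, 19, 30, 35, 48, 56, 57, 67, 71, 80, 82, 84, 94, 101, 112, 123, 131, 135, 141, 149, 171, 177, 182, 184, 192, 216, 220, 236, 247, 255]

Fragments:
  8→19: 11 bp
  19→30: 11 bp
  30→35: 5 bp
  35→48: 13 bp
  48→56: 8 bp
  56→57: 1 bp
  57→67: 10 bp
  67→71: 4 bp
  71→80: 9 bp
  80→82: 2 bp
  82→84: 2 bp
  84→94: 10 bp
  94→101: 7 bp
  101→112: 11 bp
  112→123: 11 bp
  123→131: 8 bp
  131→135: 4 bp
  135→141: 6 bp
  141→149: 8 bp
  149→171: 22 bp
  171→177: 6 bp
  177→182: 5 bp
  182→184: 2 bp
  184→192: 8 bp
  192→216: 24 bp
  216→220: 4 bp
  220→236: 16 bp
  236→247: 11 bp
  247→255: 8 bp
  255→8 (wrap): 257-255+8 = 10 bp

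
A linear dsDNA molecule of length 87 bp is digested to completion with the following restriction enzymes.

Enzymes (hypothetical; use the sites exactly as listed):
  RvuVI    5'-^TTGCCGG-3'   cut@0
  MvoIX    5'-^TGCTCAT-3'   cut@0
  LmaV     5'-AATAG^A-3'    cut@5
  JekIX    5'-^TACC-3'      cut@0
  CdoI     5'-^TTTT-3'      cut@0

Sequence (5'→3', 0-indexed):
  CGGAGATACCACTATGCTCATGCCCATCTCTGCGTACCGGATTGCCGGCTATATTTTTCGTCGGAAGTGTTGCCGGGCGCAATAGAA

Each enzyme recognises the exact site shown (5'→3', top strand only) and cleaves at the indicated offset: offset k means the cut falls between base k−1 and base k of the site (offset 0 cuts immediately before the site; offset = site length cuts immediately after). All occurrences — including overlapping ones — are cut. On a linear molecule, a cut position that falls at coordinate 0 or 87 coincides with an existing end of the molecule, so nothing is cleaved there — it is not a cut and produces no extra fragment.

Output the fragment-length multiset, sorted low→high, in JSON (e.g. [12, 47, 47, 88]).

[1,2,6,7,8,12,15,16,20]

Site scan:
  RvuVI (TTGCCGG, off=0): starts [41, 69] → cuts [41, 69]
  MvoIX (TGCTCAT, off=0): starts [14] → cuts [14]
  LmaV (AATAGA, off=5): starts [80] → cuts [85]
  JekIX (TACC, off=0): starts [6, 34] → cuts [6, 34]
  CdoI (TTTT, off=0): starts [53, 54] → cuts [53, 54]

Pooled cuts: [6, 14, 34, 41, 53, 54, 69, 85]

Fragment lengths:
  [0,6): 6 bp
  [6,14): 8 bp
  [14,34): 20 bp
  [34,41): 7 bp
  [41,53): 12 bp
  [53,54): 1 bp
  [54,69): 15 bp
  [69,85): 16 bp
  [85,87): 2 bp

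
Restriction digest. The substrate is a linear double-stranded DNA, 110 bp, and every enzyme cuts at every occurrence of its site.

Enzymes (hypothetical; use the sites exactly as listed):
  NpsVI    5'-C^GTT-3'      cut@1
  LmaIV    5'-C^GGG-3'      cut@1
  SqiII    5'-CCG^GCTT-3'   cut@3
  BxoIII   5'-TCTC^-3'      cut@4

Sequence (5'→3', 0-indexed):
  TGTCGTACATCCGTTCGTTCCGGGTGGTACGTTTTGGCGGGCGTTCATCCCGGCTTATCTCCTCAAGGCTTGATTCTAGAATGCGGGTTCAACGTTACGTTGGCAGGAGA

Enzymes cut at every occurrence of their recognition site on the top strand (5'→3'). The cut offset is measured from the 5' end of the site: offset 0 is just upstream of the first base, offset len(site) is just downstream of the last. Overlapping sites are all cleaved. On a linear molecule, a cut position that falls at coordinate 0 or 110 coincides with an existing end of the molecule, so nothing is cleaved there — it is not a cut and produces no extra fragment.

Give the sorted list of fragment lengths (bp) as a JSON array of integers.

Per-enzyme occurrences:
  NpsVI (CGTT, off=1): starts [11, 15, 29, 41, 92, 97] → cuts [12, 16, 30, 42, 93, 98]
  LmaIV (CGGG, off=1): starts [20, 37, 83] → cuts [21, 38, 84]
  SqiII (CCGGCTT, off=3): starts [49] → cuts [52]
  BxoIII (TCTC, off=4): starts [57] → cuts [61]

Pooled cuts: [12, 16, 21, 30, 38, 42, 52, 61, 84, 93, 98]

Fragment lengths:
  [0,12): 12 bp
  [12,16): 4 bp
  [16,21): 5 bp
  [21,30): 9 bp
  [30,38): 8 bp
  [38,42): 4 bp
  [42,52): 10 bp
  [52,61): 9 bp
  [61,84): 23 bp
  [84,93): 9 bp
  [93,98): 5 bp
  [98,110): 12 bp

[4,4,5,5,8,9,9,9,10,12,12,23]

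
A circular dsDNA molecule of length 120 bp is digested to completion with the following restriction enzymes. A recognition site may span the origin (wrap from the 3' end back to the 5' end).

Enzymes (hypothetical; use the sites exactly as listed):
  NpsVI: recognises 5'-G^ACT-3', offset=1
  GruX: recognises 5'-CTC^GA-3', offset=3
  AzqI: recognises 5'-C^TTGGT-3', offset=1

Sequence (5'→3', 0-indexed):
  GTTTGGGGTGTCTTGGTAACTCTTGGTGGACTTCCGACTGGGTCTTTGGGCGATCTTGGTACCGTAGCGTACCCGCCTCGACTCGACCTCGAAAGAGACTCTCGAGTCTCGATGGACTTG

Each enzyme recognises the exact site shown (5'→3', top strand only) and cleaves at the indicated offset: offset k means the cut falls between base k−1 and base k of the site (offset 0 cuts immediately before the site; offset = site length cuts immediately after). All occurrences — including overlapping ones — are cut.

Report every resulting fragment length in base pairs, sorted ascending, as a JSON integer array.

[1,2,4,5,6,6,7,7,7,7,10,15,19,24]

Site scan:
  NpsVI (GACT, off=1): starts [28, 35, 79, 96, 114] → cuts [29, 36, 80, 97, 115]
  GruX (CTCGA, off=3): starts [76, 81, 87, 100, 107] → cuts [79, 84, 90, 103, 110]
  AzqI (CTTGGT, off=1): starts [11, 21, 54, 116] → cuts [12, 22, 55, 117]

Pooled cuts: [12, 22, 29, 36, 55, 79, 80, 84, 90, 97, 103, 110, 115, 117]

Fragments:
  12→22: 10 bp
  22→29: 7 bp
  29→36: 7 bp
  36→55: 19 bp
  55→79: 24 bp
  79→80: 1 bp
  80→84: 4 bp
  84→90: 6 bp
  90→97: 7 bp
  97→103: 6 bp
  103→110: 7 bp
  110→115: 5 bp
  115→117: 2 bp
  117→12 (wrap): 120-117+12 = 15 bp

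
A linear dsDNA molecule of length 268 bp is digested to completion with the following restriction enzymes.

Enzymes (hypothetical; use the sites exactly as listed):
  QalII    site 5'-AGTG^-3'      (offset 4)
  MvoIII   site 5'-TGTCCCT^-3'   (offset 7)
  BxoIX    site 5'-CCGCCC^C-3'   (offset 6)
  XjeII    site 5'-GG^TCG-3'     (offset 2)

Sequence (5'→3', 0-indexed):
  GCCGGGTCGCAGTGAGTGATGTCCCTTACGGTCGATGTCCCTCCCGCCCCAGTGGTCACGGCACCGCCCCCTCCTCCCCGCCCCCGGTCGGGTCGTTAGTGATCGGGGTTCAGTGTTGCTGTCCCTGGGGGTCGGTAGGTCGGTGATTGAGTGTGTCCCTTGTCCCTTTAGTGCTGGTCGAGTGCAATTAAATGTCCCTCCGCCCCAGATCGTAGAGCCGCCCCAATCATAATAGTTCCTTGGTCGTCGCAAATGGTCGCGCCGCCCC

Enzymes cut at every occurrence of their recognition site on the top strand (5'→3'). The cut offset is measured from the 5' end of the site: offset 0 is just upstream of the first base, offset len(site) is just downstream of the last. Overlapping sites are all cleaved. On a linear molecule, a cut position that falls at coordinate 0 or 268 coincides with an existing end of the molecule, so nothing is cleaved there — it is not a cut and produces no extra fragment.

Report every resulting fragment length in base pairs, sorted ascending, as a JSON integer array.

[1,4,4,4,5,5,5,5,6,6,6,7,7,7,7,8,8,8,9,11,11,11,13,14,14,14,15,15,18,20]

Site scan:
  QalII (AGTG, off=4): starts [10, 14, 50, 97, 111, 149, 169, 180] → cuts [14, 18, 54, 101, 115, 153, 173, 184]
  MvoIII (TGTCCCT, off=7): starts [19, 35, 119, 153, 160, 192] → cuts [26, 42, 126, 160, 167, 199]
  BxoIX (CCGCCCC, off=6): starts [43, 63, 77, 199, 217, 261] → cuts [49, 69, 83, 205, 223, 267]
  XjeII (GGTCG, off=2): starts [4, 29, 85, 90, 129, 137, 175, 241, 254] → cuts [6, 31, 87, 92, 131, 139, 177, 243, 256]

All cut coordinates (distinct, sorted): [6, 14, 18, 26, 31, 42, 49, 54, 69, 83, 87, 92, 101, 115, 126, 131, 139, 153, 160, 167, 173, 177, 184, 199, 205, 223, 243, 256, 267]

Fragment lengths:
  [0,6): 6 bp
  [6,14): 8 bp
  [14,18): 4 bp
  [18,26): 8 bp
  [26,31): 5 bp
  [31,42): 11 bp
  [42,49): 7 bp
  [49,54): 5 bp
  [54,69): 15 bp
  [69,83): 14 bp
  [83,87): 4 bp
  [87,92): 5 bp
  [92,101): 9 bp
  [101,115): 14 bp
  [115,126): 11 bp
  [126,131): 5 bp
  [131,139): 8 bp
  [139,153): 14 bp
  [153,160): 7 bp
  [160,167): 7 bp
  [167,173): 6 bp
  [173,177): 4 bp
  [177,184): 7 bp
  [184,199): 15 bp
  [199,205): 6 bp
  [205,223): 18 bp
  [223,243): 20 bp
  [243,256): 13 bp
  [256,267): 11 bp
  [267,268): 1 bp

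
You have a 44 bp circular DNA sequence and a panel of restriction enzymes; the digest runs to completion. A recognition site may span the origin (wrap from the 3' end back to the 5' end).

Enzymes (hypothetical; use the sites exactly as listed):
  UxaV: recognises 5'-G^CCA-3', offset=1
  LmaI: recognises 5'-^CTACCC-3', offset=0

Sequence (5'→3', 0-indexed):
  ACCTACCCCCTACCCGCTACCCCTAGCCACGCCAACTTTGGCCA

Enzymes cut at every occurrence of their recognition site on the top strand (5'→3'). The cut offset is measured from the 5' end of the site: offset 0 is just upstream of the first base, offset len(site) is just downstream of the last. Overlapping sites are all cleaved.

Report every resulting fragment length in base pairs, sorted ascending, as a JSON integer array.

[5,5,7,7,10,10]

Scan for sites:
  UxaV (GCCA, off=1): starts [25, 30, 40] → cuts [26, 31, 41]
  LmaI (CTACCC, off=0): starts [2, 9, 16] → cuts [2, 9, 16]

Pooled cuts: [2, 9, 16, 26, 31, 41]

Fragments:
  2→9: 7 bp
  9→16: 7 bp
  16→26: 10 bp
  26→31: 5 bp
  31→41: 10 bp
  41→2 (wrap): 44-41+2 = 5 bp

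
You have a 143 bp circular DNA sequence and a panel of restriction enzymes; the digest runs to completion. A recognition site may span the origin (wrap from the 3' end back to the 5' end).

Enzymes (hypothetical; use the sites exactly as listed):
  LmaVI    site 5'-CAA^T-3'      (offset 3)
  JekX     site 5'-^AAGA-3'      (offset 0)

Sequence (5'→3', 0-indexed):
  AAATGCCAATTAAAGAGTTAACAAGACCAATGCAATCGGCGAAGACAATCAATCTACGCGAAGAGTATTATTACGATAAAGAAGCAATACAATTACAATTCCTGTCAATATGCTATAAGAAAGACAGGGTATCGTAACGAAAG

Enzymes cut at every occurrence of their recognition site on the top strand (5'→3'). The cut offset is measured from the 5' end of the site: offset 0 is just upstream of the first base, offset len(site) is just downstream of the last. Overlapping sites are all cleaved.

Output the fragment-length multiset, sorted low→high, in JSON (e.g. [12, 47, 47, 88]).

[3,4,4,5,5,6,6,7,8,8,8,9,10,10,12,18,20]

Scan for sites:
  LmaVI (CAAT, off=3): starts [6, 27, 32, 45, 49, 84, 89, 95, 105] → cuts [9, 30, 35, 48, 52, 87, 92, 98, 108]
  JekX (AAGA, off=0): starts [12, 22, 41, 60, 78, 116, 120, 140] → cuts [12, 22, 41, 60, 78, 116, 120, 140]

All cut coordinates (distinct, sorted): [9, 12, 22, 30, 35, 41, 48, 52, 60, 78, 87, 92, 98, 108, 116, 120, 140]

Fragment lengths:
  9→12: 3 bp
  12→22: 10 bp
  22→30: 8 bp
  30→35: 5 bp
  35→41: 6 bp
  41→48: 7 bp
  48→52: 4 bp
  52→60: 8 bp
  60→78: 18 bp
  78→87: 9 bp
  87→92: 5 bp
  92→98: 6 bp
  98→108: 10 bp
  108→116: 8 bp
  116→120: 4 bp
  120→140: 20 bp
  140→9 (wrap): 143-140+9 = 12 bp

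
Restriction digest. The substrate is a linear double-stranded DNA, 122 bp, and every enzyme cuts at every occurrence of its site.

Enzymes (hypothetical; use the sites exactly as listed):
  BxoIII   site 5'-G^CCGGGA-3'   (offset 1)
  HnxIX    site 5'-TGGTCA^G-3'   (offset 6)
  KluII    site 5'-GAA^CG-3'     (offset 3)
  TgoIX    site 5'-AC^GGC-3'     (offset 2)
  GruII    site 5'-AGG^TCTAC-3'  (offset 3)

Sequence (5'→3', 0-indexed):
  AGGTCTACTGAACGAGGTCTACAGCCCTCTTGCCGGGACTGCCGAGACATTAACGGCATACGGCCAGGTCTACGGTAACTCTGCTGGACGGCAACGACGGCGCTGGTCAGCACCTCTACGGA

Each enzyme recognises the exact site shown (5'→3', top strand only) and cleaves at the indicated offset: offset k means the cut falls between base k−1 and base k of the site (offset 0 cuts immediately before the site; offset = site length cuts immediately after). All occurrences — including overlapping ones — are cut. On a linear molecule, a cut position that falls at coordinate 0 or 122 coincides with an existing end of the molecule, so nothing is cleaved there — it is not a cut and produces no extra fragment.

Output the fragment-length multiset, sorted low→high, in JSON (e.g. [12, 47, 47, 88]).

[3,5,7,7,9,9,11,13,15,21,22]

Site scan:
  BxoIII GCCGGGA/1: at [31] ⇒ [32]
  HnxIX TGGTCAG/6: at [103] ⇒ [109]
  KluII GAACG/3: at [9] ⇒ [12]
  TgoIX ACGGC/2: at [52, 59, 87, 96] ⇒ [54, 61, 89, 98]
  GruII AGGTCTAC/3: at [0, 14, 65] ⇒ [3, 17, 68]

All cut coordinates (distinct, sorted): [3, 12, 17, 32, 54, 61, 68, 89, 98, 109]

Fragments:
  [0,3): 3 bp
  [3,12): 9 bp
  [12,17): 5 bp
  [17,32): 15 bp
  [32,54): 22 bp
  [54,61): 7 bp
  [61,68): 7 bp
  [68,89): 21 bp
  [89,98): 9 bp
  [98,109): 11 bp
  [109,122): 13 bp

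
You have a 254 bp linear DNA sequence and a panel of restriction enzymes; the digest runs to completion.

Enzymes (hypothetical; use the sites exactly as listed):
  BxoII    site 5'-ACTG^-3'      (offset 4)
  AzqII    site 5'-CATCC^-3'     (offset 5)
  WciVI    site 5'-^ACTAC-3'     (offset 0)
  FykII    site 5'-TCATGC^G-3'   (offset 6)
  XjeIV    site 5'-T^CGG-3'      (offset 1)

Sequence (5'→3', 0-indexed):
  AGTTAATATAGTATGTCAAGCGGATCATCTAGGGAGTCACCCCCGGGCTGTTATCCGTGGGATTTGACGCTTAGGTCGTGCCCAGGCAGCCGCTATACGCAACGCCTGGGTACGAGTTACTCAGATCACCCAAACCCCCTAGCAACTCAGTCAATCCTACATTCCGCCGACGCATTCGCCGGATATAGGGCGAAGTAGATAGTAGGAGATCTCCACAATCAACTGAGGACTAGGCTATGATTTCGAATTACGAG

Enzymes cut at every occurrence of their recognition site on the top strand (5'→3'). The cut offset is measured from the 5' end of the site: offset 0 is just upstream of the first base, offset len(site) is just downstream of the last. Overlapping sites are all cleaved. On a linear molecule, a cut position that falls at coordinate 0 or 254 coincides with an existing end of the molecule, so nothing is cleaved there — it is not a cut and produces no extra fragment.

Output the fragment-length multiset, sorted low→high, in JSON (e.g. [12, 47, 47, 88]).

Site scan:
  BxoII (ACTG, off=4): starts [221] → cuts [225]
  AzqII (CATCC, off=5): no sites
  WciVI (ACTAC, off=0): no sites
  FykII (TCATGCG, off=6): no sites
  XjeIV (TCGG, off=1): no sites

Pooled cuts: [225]

Fragments:
  [0,225): 225 bp
  [225,254): 29 bp

[29,225]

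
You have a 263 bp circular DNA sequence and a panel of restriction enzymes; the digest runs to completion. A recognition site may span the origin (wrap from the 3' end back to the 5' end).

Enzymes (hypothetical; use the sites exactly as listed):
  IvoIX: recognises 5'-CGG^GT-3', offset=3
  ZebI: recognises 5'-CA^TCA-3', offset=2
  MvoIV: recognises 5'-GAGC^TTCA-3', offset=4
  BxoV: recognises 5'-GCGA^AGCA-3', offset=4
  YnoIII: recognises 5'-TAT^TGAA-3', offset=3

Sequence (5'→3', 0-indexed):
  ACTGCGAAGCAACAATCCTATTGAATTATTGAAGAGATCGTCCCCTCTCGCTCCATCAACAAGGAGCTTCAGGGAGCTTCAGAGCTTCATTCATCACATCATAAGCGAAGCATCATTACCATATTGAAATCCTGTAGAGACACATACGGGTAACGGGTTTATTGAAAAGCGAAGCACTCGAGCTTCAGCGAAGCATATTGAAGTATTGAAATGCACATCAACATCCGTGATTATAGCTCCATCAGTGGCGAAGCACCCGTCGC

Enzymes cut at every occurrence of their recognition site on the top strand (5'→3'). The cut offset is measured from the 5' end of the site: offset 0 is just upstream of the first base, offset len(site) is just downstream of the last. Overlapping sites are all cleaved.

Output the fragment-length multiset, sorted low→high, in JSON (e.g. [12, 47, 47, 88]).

Per-enzyme occurrences:
  IvoIX CGGGT/3: at [146, 153] ⇒ [149, 156]
  ZebI CATCA/2: at [53, 91, 96, 110, 215, 239] ⇒ [55, 93, 98, 112, 217, 241]
  MvoIV GAGCTTCA/4: at [63, 73, 81, 179] ⇒ [67, 77, 85, 183]
  BxoV GCGAAGCA/4: at [3, 104, 168, 187, 247] ⇒ [7, 108, 172, 191, 251]
  YnoIII TATTGAA/3: at [18, 26, 121, 159, 195, 203] ⇒ [21, 29, 124, 162, 198, 206]

All cut coordinates (distinct, sorted): [7, 21, 29, 55, 67, 77, 85, 93, 98, 108, 112, 124, 149, 156, 162, 172, 183, 191, 198, 206, 217, 241, 251]

Fragment lengths:
  7→21: 14 bp
  21→29: 8 bp
  29→55: 26 bp
  55→67: 12 bp
  67→77: 10 bp
  77→85: 8 bp
  85→93: 8 bp
  93→98: 5 bp
  98→108: 10 bp
  108→112: 4 bp
  112→124: 12 bp
  124→149: 25 bp
  149→156: 7 bp
  156→162: 6 bp
  162→172: 10 bp
  172→183: 11 bp
  183→191: 8 bp
  191→198: 7 bp
  198→206: 8 bp
  206→217: 11 bp
  217→241: 24 bp
  241→251: 10 bp
  251→7 (wrap): 263-251+7 = 19 bp

[4,5,6,7,7,8,8,8,8,8,10,10,10,10,11,11,12,12,14,19,24,25,26]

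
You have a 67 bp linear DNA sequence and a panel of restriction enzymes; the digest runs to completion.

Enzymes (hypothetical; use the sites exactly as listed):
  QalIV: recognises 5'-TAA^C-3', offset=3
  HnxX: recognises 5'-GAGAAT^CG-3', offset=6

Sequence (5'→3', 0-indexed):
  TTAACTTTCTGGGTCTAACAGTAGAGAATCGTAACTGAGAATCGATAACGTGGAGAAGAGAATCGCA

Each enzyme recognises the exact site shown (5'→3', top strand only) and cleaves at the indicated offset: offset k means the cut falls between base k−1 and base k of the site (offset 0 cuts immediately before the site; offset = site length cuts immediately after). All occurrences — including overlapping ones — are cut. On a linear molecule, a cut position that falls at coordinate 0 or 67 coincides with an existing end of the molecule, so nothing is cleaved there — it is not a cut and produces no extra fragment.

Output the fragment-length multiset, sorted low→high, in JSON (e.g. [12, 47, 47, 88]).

[4,4,5,6,8,11,14,15]

Scan for sites:
  QalIV TAAC/3: at [1, 15, 31, 45] ⇒ [4, 18, 34, 48]
  HnxX GAGAATCG/6: at [23, 36, 57] ⇒ [29, 42, 63]

Pooled cuts: [4, 18, 29, 34, 42, 48, 63]

Fragments:
  [0,4): 4 bp
  [4,18): 14 bp
  [18,29): 11 bp
  [29,34): 5 bp
  [34,42): 8 bp
  [42,48): 6 bp
  [48,63): 15 bp
  [63,67): 4 bp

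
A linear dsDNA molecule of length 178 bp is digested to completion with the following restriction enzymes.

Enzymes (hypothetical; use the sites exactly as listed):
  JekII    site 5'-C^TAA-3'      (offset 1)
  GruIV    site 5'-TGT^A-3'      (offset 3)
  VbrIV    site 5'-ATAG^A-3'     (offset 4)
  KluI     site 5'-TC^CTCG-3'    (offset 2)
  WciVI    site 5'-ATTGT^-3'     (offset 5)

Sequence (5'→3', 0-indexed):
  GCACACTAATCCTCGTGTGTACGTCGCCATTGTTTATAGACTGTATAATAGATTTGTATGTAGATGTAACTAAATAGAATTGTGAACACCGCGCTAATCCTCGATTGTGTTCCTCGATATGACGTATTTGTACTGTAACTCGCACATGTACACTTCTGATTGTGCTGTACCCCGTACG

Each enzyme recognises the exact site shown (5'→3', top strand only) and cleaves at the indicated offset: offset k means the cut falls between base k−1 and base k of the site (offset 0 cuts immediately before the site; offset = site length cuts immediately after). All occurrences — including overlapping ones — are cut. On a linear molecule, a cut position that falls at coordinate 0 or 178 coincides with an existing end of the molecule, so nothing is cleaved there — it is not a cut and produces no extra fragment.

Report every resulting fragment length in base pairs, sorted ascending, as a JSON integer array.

[3,4,4,5,5,5,5,5,6,6,6,6,6,7,7,9,9,10,11,13,13,14,19]

Site scan:
  JekII (CTAA, off=1): starts [5, 69, 93] → cuts [6, 70, 94]
  GruIV (TGTA, off=3): starts [17, 41, 54, 58, 64, 128, 133, 146, 165] → cuts [20, 44, 57, 61, 67, 131, 136, 149, 168]
  VbrIV (ATAGA, off=4): starts [35, 47, 73] → cuts [39, 51, 77]
  KluI (TCCTCG, off=2): starts [9, 97, 110] → cuts [11, 99, 112]
  WciVI (ATTGT, off=5): starts [28, 78, 103, 158] → cuts [33, 83, 108, 163]

Pooled cuts: [6, 11, 20, 33, 39, 44, 51, 57, 61, 67, 70, 77, 83, 94, 99, 108, 112, 131, 136, 149, 163, 168]

Fragment lengths:
  [0,6): 6 bp
  [6,11): 5 bp
  [11,20): 9 bp
  [20,33): 13 bp
  [33,39): 6 bp
  [39,44): 5 bp
  [44,51): 7 bp
  [51,57): 6 bp
  [57,61): 4 bp
  [61,67): 6 bp
  [67,70): 3 bp
  [70,77): 7 bp
  [77,83): 6 bp
  [83,94): 11 bp
  [94,99): 5 bp
  [99,108): 9 bp
  [108,112): 4 bp
  [112,131): 19 bp
  [131,136): 5 bp
  [136,149): 13 bp
  [149,163): 14 bp
  [163,168): 5 bp
  [168,178): 10 bp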